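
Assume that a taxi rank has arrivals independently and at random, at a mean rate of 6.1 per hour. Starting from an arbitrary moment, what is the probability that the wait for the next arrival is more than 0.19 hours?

0.3138

The wait for the next event is exponential with rate λ = 6.1 per hour.
P(T > 0.19) = e^(−λt) = e^(−6.1 × 0.19) = e^(−1.159) ≈ 0.3138.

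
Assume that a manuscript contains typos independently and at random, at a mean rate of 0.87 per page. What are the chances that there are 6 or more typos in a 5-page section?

0.2717

Over the interval, μ = 0.87 × 5 = 4.35 (a 5-page section = 5 pages).
P(N ≥ 6) = 1 − P(N ≤ 5) = 1 − Σ_{j=0}^{5} e^(−μ) μ^j/j! ≈ 0.2717.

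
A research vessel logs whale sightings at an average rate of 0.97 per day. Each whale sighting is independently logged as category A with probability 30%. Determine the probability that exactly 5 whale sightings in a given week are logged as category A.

0.0381

Thinning: the whale sightings that are logged as category A themselves form a Poisson process with rate 0.3 × 0.97 = 0.291 per day.
Over the interval, μ = 0.291 × 7 = 2.037 (a week = 7 days).
P(N = 5) = e^(−2.037) · 2.037^5/5! ≈ 0.0381.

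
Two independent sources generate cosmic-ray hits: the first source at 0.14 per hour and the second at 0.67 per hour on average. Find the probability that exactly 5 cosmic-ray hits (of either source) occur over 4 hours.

Independent Poisson processes superpose: combined rate λ = 0.14 + 0.67 = 0.81 per hour.
Over the interval, μ = 0.81 × 4 = 3.24 (4 hours).
P(N = 5) = e^(−3.24) · 3.24^5/5! ≈ 0.1165.

0.1165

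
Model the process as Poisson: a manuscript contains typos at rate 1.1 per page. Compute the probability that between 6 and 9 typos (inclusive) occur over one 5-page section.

Over the interval, μ = 1.1 × 5 = 5.5 (a 5-page section = 5 pages).
P(6 ≤ N ≤ 9) = Σ_{j=6}^{9} e^(−5.5) · 5.5^j/j! ≈ 0.4173.

0.4173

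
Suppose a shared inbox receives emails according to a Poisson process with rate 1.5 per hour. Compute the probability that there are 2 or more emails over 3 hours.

Over the interval, μ = 1.5 × 3 = 4.5 (3 hours).
P(N ≥ 2) = 1 − P(N ≤ 1) = 1 − Σ_{j=0}^{1} e^(−μ) μ^j/j! ≈ 0.9389.

0.9389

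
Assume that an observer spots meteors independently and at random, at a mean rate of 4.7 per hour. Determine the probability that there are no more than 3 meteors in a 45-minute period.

0.5312

Over the interval, μ = 4.7 × 0.75 = 3.525 (a 45-minute period = 0.75 hours).
P(N ≤ 3) = Σ_{j=0}^{3} e^(−μ) μ^j/j! ≈ 0.5312.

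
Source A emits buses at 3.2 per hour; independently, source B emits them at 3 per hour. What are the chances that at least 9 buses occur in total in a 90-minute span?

Independent Poisson processes superpose: combined rate λ = 3.2 + 3 = 6.2 per hour.
Over the interval, μ = 6.2 × 1.5 = 9.3 (a 90-minute span = 1.5 hours).
P(N ≥ 9) = 1 − P(N ≤ 8) ≈ 0.5832.

0.5832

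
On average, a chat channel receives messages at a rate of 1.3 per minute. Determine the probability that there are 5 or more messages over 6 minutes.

Over the interval, μ = 1.3 × 6 = 7.8 (6 minutes).
P(N ≥ 5) = 1 − P(N ≤ 4) = 1 − Σ_{j=0}^{4} e^(−μ) μ^j/j! ≈ 0.8883.

0.8883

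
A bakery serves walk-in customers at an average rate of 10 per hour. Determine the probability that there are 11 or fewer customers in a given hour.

0.6968

With mean μ = 10 per hour,
P(N ≤ 11) = Σ_{j=0}^{11} e^(−μ) μ^j/j! ≈ 0.6968.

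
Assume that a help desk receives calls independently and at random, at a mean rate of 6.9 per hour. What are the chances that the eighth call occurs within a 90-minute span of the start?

Over the interval, μ = 6.9 × 1.5 = 10.35 (a 90-minute span = 1.5 hours).
The eighth arrival falls in the interval iff at least 8 events occur there: P(S_8 ≤ t) = P(N ≥ 8) = 1 − P(N ≤ 7) ≈ 0.8097.

0.8097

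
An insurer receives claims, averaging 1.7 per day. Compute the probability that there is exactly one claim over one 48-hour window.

Over the interval, μ = 1.7 × 2 = 3.4 (a 48-hour window = 2 days).
P(N = 1) = e^(−μ) μ^1/1! = e^(−3.4) · 3.4^1/1 ≈ 0.1135.

0.1135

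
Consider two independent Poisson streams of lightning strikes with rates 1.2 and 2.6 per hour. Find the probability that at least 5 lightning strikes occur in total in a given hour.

Independent Poisson processes superpose: combined rate λ = 1.2 + 2.6 = 3.8 per hour.
So μ = 3.8.
P(N ≥ 5) = 1 − P(N ≤ 4) ≈ 0.3322.

0.3322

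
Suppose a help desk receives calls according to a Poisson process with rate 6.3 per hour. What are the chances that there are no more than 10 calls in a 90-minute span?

0.6515

Over the interval, μ = 6.3 × 1.5 = 9.45 (a 90-minute span = 1.5 hours).
P(N ≤ 10) = Σ_{j=0}^{10} e^(−μ) μ^j/j! ≈ 0.6515.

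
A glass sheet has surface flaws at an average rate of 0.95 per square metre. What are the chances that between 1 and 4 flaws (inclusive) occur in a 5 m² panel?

0.4767

Over the interval, μ = 0.95 × 5 = 4.75 (a 5 m² panel = 5 square metres).
P(1 ≤ N ≤ 4) = Σ_{j=1}^{4} e^(−4.75) · 4.75^j/j! ≈ 0.4767.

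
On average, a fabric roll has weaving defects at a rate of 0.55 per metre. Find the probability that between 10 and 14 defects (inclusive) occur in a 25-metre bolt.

0.4751

Over the interval, μ = 0.55 × 25 = 13.75 (a 25-metre bolt = 25 metres).
P(10 ≤ N ≤ 14) = Σ_{j=10}^{14} e^(−13.75) · 13.75^j/j! ≈ 0.4751.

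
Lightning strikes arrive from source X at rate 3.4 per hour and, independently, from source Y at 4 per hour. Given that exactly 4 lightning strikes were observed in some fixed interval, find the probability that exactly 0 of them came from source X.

0.0854

Given the total, each event is independently from source X with probability p = λ_X/(λ_X+λ_Y) = 3.4/7.4 ≈ 0.4595.
So K ~ Binomial(4, 3.4/7.4): P(K = 0) = C(4,0) · (3.4/7.4)^0 · (4/7.4)^4 ≈ 0.0854.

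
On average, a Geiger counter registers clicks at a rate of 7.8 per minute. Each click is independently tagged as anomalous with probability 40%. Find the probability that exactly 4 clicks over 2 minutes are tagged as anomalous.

0.1232

Thinning: the clicks that are tagged as anomalous themselves form a Poisson process with rate 0.4 × 7.8 = 3.12 per minute.
Over the interval, μ = 3.12 × 2 = 6.24 (2 minutes).
P(N = 4) = e^(−6.24) · 6.24^4/4! ≈ 0.1232.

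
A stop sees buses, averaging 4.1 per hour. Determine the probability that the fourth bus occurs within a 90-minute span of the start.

0.8617

Over the interval, μ = 4.1 × 1.5 = 6.15 (a 90-minute span = 1.5 hours).
The fourth arrival falls in the interval iff at least 4 events occur there: P(S_4 ≤ t) = P(N ≥ 4) = 1 − P(N ≤ 3) ≈ 0.8617.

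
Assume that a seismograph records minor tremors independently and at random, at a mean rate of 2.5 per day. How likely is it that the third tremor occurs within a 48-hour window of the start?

Over the interval, μ = 2.5 × 2 = 5 (a 48-hour window = 2 days).
The third arrival falls in the interval iff at least 3 events occur there: P(S_3 ≤ t) = P(N ≥ 3) = 1 − P(N ≤ 2) ≈ 0.8753.

0.8753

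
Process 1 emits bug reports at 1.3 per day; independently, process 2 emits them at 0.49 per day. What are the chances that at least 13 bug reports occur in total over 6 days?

Independent Poisson processes superpose: combined rate λ = 1.3 + 0.49 = 1.79 per day.
Over the interval, μ = 1.79 × 6 = 10.74 (6 days).
P(N ≥ 13) = 1 − P(N ≤ 12) ≈ 0.2832.

0.2832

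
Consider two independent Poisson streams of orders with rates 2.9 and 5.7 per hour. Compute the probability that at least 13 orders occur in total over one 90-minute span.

Independent Poisson processes superpose: combined rate λ = 2.9 + 5.7 = 8.6 per hour.
Over the interval, μ = 8.6 × 1.5 = 12.9 (a 90-minute span = 1.5 hours).
P(N ≥ 13) = 1 − P(N ≤ 12) ≈ 0.5259.

0.5259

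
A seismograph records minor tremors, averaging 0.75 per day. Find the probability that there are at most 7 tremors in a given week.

0.8392

Over the interval, μ = 0.75 × 7 = 5.25 (a week = 7 days).
P(N ≤ 7) = Σ_{j=0}^{7} e^(−μ) μ^j/j! ≈ 0.8392.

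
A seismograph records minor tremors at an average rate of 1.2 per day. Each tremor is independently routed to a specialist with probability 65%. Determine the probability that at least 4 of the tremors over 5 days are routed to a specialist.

Thinning: the tremors that are routed to a specialist themselves form a Poisson process with rate 0.65 × 1.2 = 0.78 per day.
Over the interval, μ = 0.78 × 5 = 3.9 (5 days).
P(N ≥ 4) = 1 − P(N ≤ 3) ≈ 0.5468.

0.5468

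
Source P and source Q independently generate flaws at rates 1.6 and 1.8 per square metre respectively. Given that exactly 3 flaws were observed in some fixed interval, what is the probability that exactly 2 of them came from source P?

Given the total, each event is independently from source P with probability p = λ_P/(λ_P+λ_Q) = 1.6/3.4 ≈ 0.4706.
So K ~ Binomial(3, 1.6/3.4): P(K = 2) = C(3,2) · (1.6/3.4)^2 · (1.8/3.4)^1 ≈ 0.3517.

0.3517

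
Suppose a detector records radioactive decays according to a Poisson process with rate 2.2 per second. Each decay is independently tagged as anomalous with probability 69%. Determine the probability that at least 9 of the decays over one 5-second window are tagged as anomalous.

0.3504

Thinning: the decays that are tagged as anomalous themselves form a Poisson process with rate 0.69 × 2.2 = 1.518 per second.
Over the interval, μ = 1.518 × 5 = 7.59 (a 5-second window = 5 seconds).
P(N ≥ 9) = 1 − P(N ≤ 8) ≈ 0.3504.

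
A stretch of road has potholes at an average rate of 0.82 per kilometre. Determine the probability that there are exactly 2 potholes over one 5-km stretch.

Over the interval, μ = 0.82 × 5 = 4.1 (a 5-km stretch = 5 kilometres).
P(N = 2) = e^(−μ) μ^2/2! = e^(−4.1) · 4.1^2/2 ≈ 0.1393.

0.1393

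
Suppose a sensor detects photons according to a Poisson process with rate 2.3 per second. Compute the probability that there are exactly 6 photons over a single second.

With mean μ = 2.3 per second,
P(N = 6) = e^(−μ) μ^6/6! = e^(−2.3) · 2.3^6/720 ≈ 0.0206.

0.0206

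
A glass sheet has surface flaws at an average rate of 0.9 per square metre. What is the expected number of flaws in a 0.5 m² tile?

0.45

E[N] = λt = 0.9 × 0.5 = 0.45 (a 0.5 m² tile = 0.5 square metres).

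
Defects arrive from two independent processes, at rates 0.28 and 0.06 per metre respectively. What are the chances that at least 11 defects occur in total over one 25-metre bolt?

0.2366

Independent Poisson processes superpose: combined rate λ = 0.28 + 0.06 = 0.34 per metre.
Over the interval, μ = 0.34 × 25 = 8.5 (a 25-metre bolt = 25 metres).
P(N ≥ 11) = 1 − P(N ≤ 10) ≈ 0.2366.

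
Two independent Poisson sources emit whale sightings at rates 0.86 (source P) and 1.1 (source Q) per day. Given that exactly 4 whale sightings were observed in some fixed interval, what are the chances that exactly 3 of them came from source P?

Given the total, each event is independently from source P with probability p = λ_P/(λ_P+λ_Q) = 0.86/1.96 ≈ 0.4388.
So K ~ Binomial(4, 0.86/1.96): P(K = 3) = C(4,3) · (0.86/1.96)^3 · (1.1/1.96)^1 ≈ 0.1896.

0.1896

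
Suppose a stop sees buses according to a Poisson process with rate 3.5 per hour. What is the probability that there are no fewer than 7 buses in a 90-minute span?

Over the interval, μ = 3.5 × 1.5 = 5.25 (a 90-minute span = 1.5 hours).
P(N ≥ 7) = 1 − P(N ≤ 6) = 1 − Σ_{j=0}^{6} e^(−μ) μ^j/j! ≈ 0.2752.

0.2752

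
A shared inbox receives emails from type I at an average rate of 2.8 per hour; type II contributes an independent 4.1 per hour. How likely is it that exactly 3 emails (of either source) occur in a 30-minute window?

0.2173

Independent Poisson processes superpose: combined rate λ = 2.8 + 4.1 = 6.9 per hour.
Over the interval, μ = 6.9 × 0.5 = 3.45 (a 30-minute window = 0.5 hours).
P(N = 3) = e^(−3.45) · 3.45^3/3! ≈ 0.2173.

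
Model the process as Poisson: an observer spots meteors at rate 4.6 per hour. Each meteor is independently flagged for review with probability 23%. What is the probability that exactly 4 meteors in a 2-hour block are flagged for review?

Thinning: the meteors that are flagged for review themselves form a Poisson process with rate 0.23 × 4.6 = 1.058 per hour.
Over the interval, μ = 1.058 × 2 = 2.116 (a 2-hour block = 2 hours).
P(N = 4) = e^(−2.116) · 2.116^4/4! ≈ 0.1007.

0.1007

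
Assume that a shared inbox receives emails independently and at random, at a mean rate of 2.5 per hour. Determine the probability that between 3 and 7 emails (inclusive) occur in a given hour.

0.4519

With mean μ = 2.5 per hour,
P(3 ≤ N ≤ 7) = Σ_{j=3}^{7} e^(−2.5) · 2.5^j/j! ≈ 0.4519.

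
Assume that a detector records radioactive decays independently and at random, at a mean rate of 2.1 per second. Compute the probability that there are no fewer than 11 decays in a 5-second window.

Over the interval, μ = 2.1 × 5 = 10.5 (a 5-second window = 5 seconds).
P(N ≥ 11) = 1 − P(N ≤ 10) = 1 − Σ_{j=0}^{10} e^(−μ) μ^j/j! ≈ 0.4793.

0.4793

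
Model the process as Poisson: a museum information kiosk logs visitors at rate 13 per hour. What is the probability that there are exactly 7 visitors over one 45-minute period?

0.0969

Over the interval, μ = 13 × 0.75 = 9.75 (a 45-minute period = 0.75 hours).
P(N = 7) = e^(−μ) μ^7/7! = e^(−9.75) · 9.75^7/5040 ≈ 0.0969.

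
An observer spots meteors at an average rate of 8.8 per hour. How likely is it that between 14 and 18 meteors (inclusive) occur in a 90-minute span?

Over the interval, μ = 8.8 × 1.5 = 13.2 (a 90-minute span = 1.5 hours).
P(14 ≤ N ≤ 18) = Σ_{j=14}^{18} e^(−13.2) · 13.2^j/j! ≈ 0.3709.

0.3709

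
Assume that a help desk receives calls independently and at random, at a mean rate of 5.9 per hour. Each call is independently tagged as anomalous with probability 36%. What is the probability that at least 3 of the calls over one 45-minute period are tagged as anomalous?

Thinning: the calls that are tagged as anomalous themselves form a Poisson process with rate 0.36 × 5.9 = 2.124 per hour.
Over the interval, μ = 2.124 × 0.75 = 1.593 (a 45-minute period = 0.75 hours).
P(N ≥ 3) = 1 − P(N ≤ 2) ≈ 0.2148.

0.2148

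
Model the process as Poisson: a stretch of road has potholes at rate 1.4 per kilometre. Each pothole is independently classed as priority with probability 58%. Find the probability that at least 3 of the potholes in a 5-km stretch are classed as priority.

0.7706

Thinning: the potholes that are classed as priority themselves form a Poisson process with rate 0.58 × 1.4 = 0.812 per kilometre.
Over the interval, μ = 0.812 × 5 = 4.06 (a 5-km stretch = 5 kilometres).
P(N ≥ 3) = 1 − P(N ≤ 2) ≈ 0.7706.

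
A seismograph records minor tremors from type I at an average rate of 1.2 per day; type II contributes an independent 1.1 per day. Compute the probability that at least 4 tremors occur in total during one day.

Independent Poisson processes superpose: combined rate λ = 1.2 + 1.1 = 2.3 per day.
So μ = 2.3.
P(N ≥ 4) = 1 − P(N ≤ 3) ≈ 0.2007.

0.2007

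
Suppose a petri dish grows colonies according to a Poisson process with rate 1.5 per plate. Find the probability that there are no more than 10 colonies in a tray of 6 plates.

0.7060

Over the interval, μ = 1.5 × 6 = 9 (a tray of 6 plates = 6 plates).
P(N ≤ 10) = Σ_{j=0}^{10} e^(−μ) μ^j/j! ≈ 0.7060.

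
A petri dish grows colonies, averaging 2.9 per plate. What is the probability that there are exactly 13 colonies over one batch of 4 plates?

0.1014

Over the interval, μ = 2.9 × 4 = 11.6 (a batch of 4 plates = 4 plates).
P(N = 13) = e^(−μ) μ^13/13! = e^(−11.6) · 11.6^13/6227020800 ≈ 0.1014.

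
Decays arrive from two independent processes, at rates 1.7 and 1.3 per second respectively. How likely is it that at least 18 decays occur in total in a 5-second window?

Independent Poisson processes superpose: combined rate λ = 1.7 + 1.3 = 3 per second.
Over the interval, μ = 3 × 5 = 15 (a 5-second window = 5 seconds).
P(N ≥ 18) = 1 − P(N ≤ 17) ≈ 0.2511.

0.2511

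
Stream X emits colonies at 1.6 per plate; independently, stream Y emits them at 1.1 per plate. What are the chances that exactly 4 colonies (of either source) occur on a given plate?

0.1488

Independent Poisson processes superpose: combined rate λ = 1.6 + 1.1 = 2.7 per plate.
So μ = 2.7.
P(N = 4) = e^(−2.7) · 2.7^4/4! ≈ 0.1488.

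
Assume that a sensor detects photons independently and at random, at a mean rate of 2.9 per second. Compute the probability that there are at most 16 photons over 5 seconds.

0.7112

Over the interval, μ = 2.9 × 5 = 14.5 (5 seconds).
P(N ≤ 16) = Σ_{j=0}^{16} e^(−μ) μ^j/j! ≈ 0.7112.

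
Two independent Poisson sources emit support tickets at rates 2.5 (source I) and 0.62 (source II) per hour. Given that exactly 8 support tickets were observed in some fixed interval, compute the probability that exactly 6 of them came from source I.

Given the total, each event is independently from source I with probability p = λ_I/(λ_I+λ_II) = 2.5/3.12 ≈ 0.8013.
So K ~ Binomial(8, 2.5/3.12): P(K = 6) = C(8,6) · (2.5/3.12)^6 · (0.62/3.12)^2 ≈ 0.2926.

0.2926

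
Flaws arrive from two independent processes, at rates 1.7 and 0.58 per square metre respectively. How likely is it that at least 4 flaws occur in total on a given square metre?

0.1966

Independent Poisson processes superpose: combined rate λ = 1.7 + 0.58 = 2.28 per square metre.
So μ = 2.28.
P(N ≥ 4) = 1 − P(N ≤ 3) ≈ 0.1966.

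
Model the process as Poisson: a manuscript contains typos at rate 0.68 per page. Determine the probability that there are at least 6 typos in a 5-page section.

Over the interval, μ = 0.68 × 5 = 3.4 (a 5-page section = 5 pages).
P(N ≥ 6) = 1 − P(N ≤ 5) = 1 − Σ_{j=0}^{5} e^(−μ) μ^j/j! ≈ 0.1295.

0.1295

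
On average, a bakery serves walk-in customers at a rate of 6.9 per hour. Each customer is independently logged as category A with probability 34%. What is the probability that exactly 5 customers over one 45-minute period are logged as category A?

0.0242

Thinning: the customers that are logged as category A themselves form a Poisson process with rate 0.34 × 6.9 = 2.346 per hour.
Over the interval, μ = 2.346 × 0.75 = 1.7595 (a 45-minute period = 0.75 hours).
P(N = 5) = e^(−1.7595) · 1.7595^5/5! ≈ 0.0242.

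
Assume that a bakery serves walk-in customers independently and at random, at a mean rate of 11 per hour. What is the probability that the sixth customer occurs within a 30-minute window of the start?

0.4711

Over the interval, μ = 11 × 0.5 = 5.5 (a 30-minute window = 0.5 hours).
The sixth arrival falls in the interval iff at least 6 events occur there: P(S_6 ≤ t) = P(N ≥ 6) = 1 − P(N ≤ 5) ≈ 0.4711.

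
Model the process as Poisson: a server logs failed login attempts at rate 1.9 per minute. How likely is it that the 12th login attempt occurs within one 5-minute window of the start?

Over the interval, μ = 1.9 × 5 = 9.5 (a 5-minute window = 5 minutes).
The 12th arrival falls in the interval iff at least 12 events occur there: P(S_12 ≤ t) = P(N ≥ 12) = 1 − P(N ≤ 11) ≈ 0.2480.

0.2480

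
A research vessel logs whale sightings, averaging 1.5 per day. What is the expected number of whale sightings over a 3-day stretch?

4.5

E[N] = λt = 1.5 × 3 = 4.5 (a 3-day stretch = 3 days).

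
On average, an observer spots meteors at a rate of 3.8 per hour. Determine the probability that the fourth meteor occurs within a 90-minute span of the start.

0.8200

Over the interval, μ = 3.8 × 1.5 = 5.7 (a 90-minute span = 1.5 hours).
The fourth arrival falls in the interval iff at least 4 events occur there: P(S_4 ≤ t) = P(N ≥ 4) = 1 − P(N ≤ 3) ≈ 0.8200.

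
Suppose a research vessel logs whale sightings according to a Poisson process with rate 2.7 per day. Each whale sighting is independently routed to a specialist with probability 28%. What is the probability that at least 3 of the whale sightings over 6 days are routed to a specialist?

0.8304

Thinning: the whale sightings that are routed to a specialist themselves form a Poisson process with rate 0.28 × 2.7 = 0.756 per day.
Over the interval, μ = 0.756 × 6 = 4.536 (6 days).
P(N ≥ 3) = 1 − P(N ≤ 2) ≈ 0.8304.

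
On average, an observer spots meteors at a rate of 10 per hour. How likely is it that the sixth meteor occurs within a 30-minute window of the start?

0.3840

Over the interval, μ = 10 × 0.5 = 5 (a 30-minute window = 0.5 hours).
The sixth arrival falls in the interval iff at least 6 events occur there: P(S_6 ≤ t) = P(N ≥ 6) = 1 − P(N ≤ 5) ≈ 0.3840.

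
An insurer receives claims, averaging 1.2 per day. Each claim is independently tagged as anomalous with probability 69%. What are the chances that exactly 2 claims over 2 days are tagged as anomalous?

Thinning: the claims that are tagged as anomalous themselves form a Poisson process with rate 0.69 × 1.2 = 0.828 per day.
Over the interval, μ = 0.828 × 2 = 1.656 (2 days).
P(N = 2) = e^(−1.656) · 1.656^2/2! ≈ 0.2618.

0.2618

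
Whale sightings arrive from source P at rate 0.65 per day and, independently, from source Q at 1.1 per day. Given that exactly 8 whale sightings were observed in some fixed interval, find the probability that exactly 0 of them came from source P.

0.0244

Given the total, each event is independently from source P with probability p = λ_P/(λ_P+λ_Q) = 0.65/1.75 ≈ 0.3714.
So K ~ Binomial(8, 0.65/1.75): P(K = 0) = C(8,0) · (0.65/1.75)^0 · (1.1/1.75)^8 ≈ 0.0244.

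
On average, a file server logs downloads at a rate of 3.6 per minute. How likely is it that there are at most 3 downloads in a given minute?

With mean μ = 3.6 per minute,
P(N ≤ 3) = Σ_{j=0}^{3} e^(−μ) μ^j/j! ≈ 0.5152.

0.5152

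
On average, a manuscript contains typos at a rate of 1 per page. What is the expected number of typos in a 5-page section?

E[N] = λt = 1 × 5 = 5 (a 5-page section = 5 pages).

5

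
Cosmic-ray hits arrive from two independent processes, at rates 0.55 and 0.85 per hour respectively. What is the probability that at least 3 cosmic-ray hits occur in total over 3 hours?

Independent Poisson processes superpose: combined rate λ = 0.55 + 0.85 = 1.4 per hour.
Over the interval, μ = 1.4 × 3 = 4.2 (3 hours).
P(N ≥ 3) = 1 − P(N ≤ 2) ≈ 0.7898.

0.7898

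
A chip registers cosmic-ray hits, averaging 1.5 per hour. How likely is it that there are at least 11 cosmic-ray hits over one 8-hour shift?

0.6528

Over the interval, μ = 1.5 × 8 = 12 (an 8-hour shift = 8 hours).
P(N ≥ 11) = 1 − P(N ≤ 10) = 1 − Σ_{j=0}^{10} e^(−μ) μ^j/j! ≈ 0.6528.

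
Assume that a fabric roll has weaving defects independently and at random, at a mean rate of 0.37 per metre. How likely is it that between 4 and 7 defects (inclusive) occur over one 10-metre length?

0.4706

Over the interval, μ = 0.37 × 10 = 3.7 (a 10-metre length = 10 metres).
P(4 ≤ N ≤ 7) = Σ_{j=4}^{7} e^(−3.7) · 3.7^j/j! ≈ 0.4706.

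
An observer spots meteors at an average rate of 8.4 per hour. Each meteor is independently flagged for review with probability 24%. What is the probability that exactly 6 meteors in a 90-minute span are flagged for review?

Thinning: the meteors that are flagged for review themselves form a Poisson process with rate 0.24 × 8.4 = 2.016 per hour.
Over the interval, μ = 2.016 × 1.5 = 3.024 (a 90-minute span = 1.5 hours).
P(N = 6) = e^(−3.024) · 3.024^6/6! ≈ 0.0516.

0.0516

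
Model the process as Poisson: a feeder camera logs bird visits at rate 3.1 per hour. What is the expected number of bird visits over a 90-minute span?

4.65

E[N] = λt = 3.1 × 1.5 = 4.65 (a 90-minute span = 1.5 hours).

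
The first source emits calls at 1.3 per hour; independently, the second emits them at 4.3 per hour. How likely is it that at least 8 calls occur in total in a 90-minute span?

Independent Poisson processes superpose: combined rate λ = 1.3 + 4.3 = 5.6 per hour.
Over the interval, μ = 5.6 × 1.5 = 8.4 (a 90-minute span = 1.5 hours).
P(N ≥ 8) = 1 − P(N ≤ 7) ≈ 0.6013.

0.6013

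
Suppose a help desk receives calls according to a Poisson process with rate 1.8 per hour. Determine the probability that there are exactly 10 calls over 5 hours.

Over the interval, μ = 1.8 × 5 = 9 (5 hours).
P(N = 10) = e^(−μ) μ^10/10! = e^(−9) · 9^10/3628800 ≈ 0.1186.

0.1186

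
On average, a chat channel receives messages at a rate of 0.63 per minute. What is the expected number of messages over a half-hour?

18.9

E[N] = λt = 0.63 × 30 = 18.9 (a half-hour = 30 minutes).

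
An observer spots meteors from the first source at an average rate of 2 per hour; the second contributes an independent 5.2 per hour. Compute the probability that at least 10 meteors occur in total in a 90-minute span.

Independent Poisson processes superpose: combined rate λ = 2 + 5.2 = 7.2 per hour.
Over the interval, μ = 7.2 × 1.5 = 10.8 (a 90-minute span = 1.5 hours).
P(N ≥ 10) = 1 − P(N ≤ 9) ≈ 0.6374.

0.6374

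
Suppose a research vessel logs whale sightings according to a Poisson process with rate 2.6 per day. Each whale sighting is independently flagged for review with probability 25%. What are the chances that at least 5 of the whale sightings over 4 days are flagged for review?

0.1226

Thinning: the whale sightings that are flagged for review themselves form a Poisson process with rate 0.25 × 2.6 = 0.65 per day.
Over the interval, μ = 0.65 × 4 = 2.6 (4 days).
P(N ≥ 5) = 1 − P(N ≤ 4) ≈ 0.1226.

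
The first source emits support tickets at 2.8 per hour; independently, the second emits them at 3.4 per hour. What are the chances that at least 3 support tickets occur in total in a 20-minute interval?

Independent Poisson processes superpose: combined rate λ = 2.8 + 3.4 = 6.2 per hour.
Over the interval, μ = 6.2 × 1/3 ≈ 2.06667 (a 20-minute interval = 1/3 hours).
P(N ≥ 3) = 1 − P(N ≤ 2) ≈ 0.3414.

0.3414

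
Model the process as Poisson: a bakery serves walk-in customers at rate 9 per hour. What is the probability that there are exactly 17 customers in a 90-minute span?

0.0633

Over the interval, μ = 9 × 1.5 = 13.5 (a 90-minute span = 1.5 hours).
P(N = 17) = e^(−μ) μ^17/17! = e^(−13.5) · 13.5^17/355687428096000 ≈ 0.0633.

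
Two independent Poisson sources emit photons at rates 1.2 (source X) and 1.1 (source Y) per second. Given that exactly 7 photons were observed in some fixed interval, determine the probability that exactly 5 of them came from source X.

Given the total, each event is independently from source X with probability p = λ_X/(λ_X+λ_Y) = 1.2/2.3 ≈ 0.5217.
So K ~ Binomial(7, 1.2/2.3): P(K = 5) = C(7,5) · (1.2/2.3)^5 · (1.1/2.3)^2 ≈ 0.1857.

0.1857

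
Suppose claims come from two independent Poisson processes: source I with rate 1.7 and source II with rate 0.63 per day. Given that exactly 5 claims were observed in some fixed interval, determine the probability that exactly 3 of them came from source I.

0.2840

Given the total, each event is independently from source I with probability p = λ_I/(λ_I+λ_II) = 1.7/2.33 ≈ 0.7296.
So K ~ Binomial(5, 1.7/2.33): P(K = 3) = C(5,3) · (1.7/2.33)^3 · (0.63/2.33)^2 ≈ 0.2840.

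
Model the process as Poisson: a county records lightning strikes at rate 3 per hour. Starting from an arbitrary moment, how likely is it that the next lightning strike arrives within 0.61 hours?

Inter-arrival times are exponential with rate λ = 3 per hour.
P(T ≤ 0.61) = 1 − e^(−λt) = 1 − e^(−3 × 0.61) = 1 − e^(−1.83) ≈ 0.8396.

0.8396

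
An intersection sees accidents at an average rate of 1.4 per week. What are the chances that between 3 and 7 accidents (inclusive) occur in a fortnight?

0.5224

Over the interval, μ = 1.4 × 2 = 2.8 (a fortnight = 2 weeks).
P(3 ≤ N ≤ 7) = Σ_{j=3}^{7} e^(−2.8) · 2.8^j/j! ≈ 0.5224.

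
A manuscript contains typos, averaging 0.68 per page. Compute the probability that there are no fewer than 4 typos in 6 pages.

Over the interval, μ = 0.68 × 6 = 4.08 (6 pages).
P(N ≥ 4) = 1 − P(N ≤ 3) = 1 − Σ_{j=0}^{3} e^(−μ) μ^j/j! ≈ 0.5820.

0.5820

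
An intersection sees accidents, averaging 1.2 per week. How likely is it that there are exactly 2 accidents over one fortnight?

Over the interval, μ = 1.2 × 2 = 2.4 (a fortnight = 2 weeks).
P(N = 2) = e^(−μ) μ^2/2! = e^(−2.4) · 2.4^2/2 ≈ 0.2613.

0.2613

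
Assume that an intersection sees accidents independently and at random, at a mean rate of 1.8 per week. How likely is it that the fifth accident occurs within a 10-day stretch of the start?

Over the interval, μ = 1.8 × 10/7 ≈ 2.57143 (a 10-day stretch = 10/7 weeks).
The fifth arrival falls in the interval iff at least 5 events occur there: P(S_5 ≤ t) = P(N ≥ 5) = 1 − P(N ≤ 4) ≈ 0.1186.

0.1186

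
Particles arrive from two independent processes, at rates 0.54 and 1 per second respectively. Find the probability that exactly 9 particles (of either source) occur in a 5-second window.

Independent Poisson processes superpose: combined rate λ = 0.54 + 1 = 1.54 per second.
Over the interval, μ = 1.54 × 5 = 7.7 (a 5-second window = 5 seconds).
P(N = 9) = e^(−7.7) · 7.7^9/9! ≈ 0.1187.

0.1187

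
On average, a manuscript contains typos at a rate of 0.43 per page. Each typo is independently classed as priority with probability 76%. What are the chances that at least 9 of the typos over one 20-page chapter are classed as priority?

Thinning: the typos that are classed as priority themselves form a Poisson process with rate 0.76 × 0.43 = 0.3268 per page.
Over the interval, μ = 0.3268 × 20 = 6.536 (a 20-page chapter = 20 pages).
P(N ≥ 9) = 1 − P(N ≤ 8) ≈ 0.2127.

0.2127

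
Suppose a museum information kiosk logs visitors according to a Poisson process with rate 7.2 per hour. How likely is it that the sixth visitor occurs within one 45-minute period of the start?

0.4539

Over the interval, μ = 7.2 × 0.75 = 5.4 (a 45-minute period = 0.75 hours).
The sixth arrival falls in the interval iff at least 6 events occur there: P(S_6 ≤ t) = P(N ≥ 6) = 1 − P(N ≤ 5) ≈ 0.4539.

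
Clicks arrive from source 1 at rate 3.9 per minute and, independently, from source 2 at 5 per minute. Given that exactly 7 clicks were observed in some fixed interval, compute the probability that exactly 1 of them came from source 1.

0.0964

Given the total, each event is independently from source 1 with probability p = λ_1/(λ_1+λ_2) = 3.9/8.9 ≈ 0.4382.
So K ~ Binomial(7, 3.9/8.9): P(K = 1) = C(7,1) · (3.9/8.9)^1 · (5/8.9)^6 ≈ 0.0964.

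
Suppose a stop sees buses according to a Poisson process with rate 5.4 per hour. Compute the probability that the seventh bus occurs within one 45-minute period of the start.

0.1159

Over the interval, μ = 5.4 × 0.75 = 4.05 (a 45-minute period = 0.75 hours).
The seventh arrival falls in the interval iff at least 7 events occur there: P(S_7 ≤ t) = P(N ≥ 7) = 1 − P(N ≤ 6) ≈ 0.1159.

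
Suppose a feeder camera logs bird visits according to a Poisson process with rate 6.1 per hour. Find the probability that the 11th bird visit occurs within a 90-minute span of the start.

Over the interval, μ = 6.1 × 1.5 = 9.15 (a 90-minute span = 1.5 hours).
The 11th arrival falls in the interval iff at least 11 events occur there: P(S_11 ≤ t) = P(N ≥ 11) = 1 − P(N ≤ 10) ≈ 0.3119.

0.3119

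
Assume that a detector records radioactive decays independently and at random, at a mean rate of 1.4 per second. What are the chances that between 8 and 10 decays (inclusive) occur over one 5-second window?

Over the interval, μ = 1.4 × 5 = 7 (a 5-second window = 5 seconds).
P(8 ≤ N ≤ 10) = Σ_{j=8}^{10} e^(−7) · 7^j/j! ≈ 0.3028.

0.3028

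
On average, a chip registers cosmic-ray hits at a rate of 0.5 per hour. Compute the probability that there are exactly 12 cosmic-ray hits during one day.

Over the interval, μ = 0.5 × 24 = 12 (a day = 24 hours).
P(N = 12) = e^(−μ) μ^12/12! = e^(−12) · 12^12/479001600 ≈ 0.1144.

0.1144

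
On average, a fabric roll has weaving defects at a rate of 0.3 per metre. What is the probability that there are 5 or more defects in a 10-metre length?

Over the interval, μ = 0.3 × 10 = 3 (a 10-metre length = 10 metres).
P(N ≥ 5) = 1 − P(N ≤ 4) = 1 − Σ_{j=0}^{4} e^(−μ) μ^j/j! ≈ 0.1847.

0.1847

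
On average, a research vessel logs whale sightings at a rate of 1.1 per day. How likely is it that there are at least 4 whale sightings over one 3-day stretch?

0.4197

Over the interval, μ = 1.1 × 3 = 3.3 (a 3-day stretch = 3 days).
P(N ≥ 4) = 1 − P(N ≤ 3) = 1 − Σ_{j=0}^{3} e^(−μ) μ^j/j! ≈ 0.4197.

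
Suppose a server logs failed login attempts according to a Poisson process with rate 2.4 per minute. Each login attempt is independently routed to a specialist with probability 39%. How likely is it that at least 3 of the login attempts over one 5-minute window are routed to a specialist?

0.8457

Thinning: the login attempts that are routed to a specialist themselves form a Poisson process with rate 0.39 × 2.4 = 0.936 per minute.
Over the interval, μ = 0.936 × 5 = 4.68 (a 5-minute window = 5 minutes).
P(N ≥ 3) = 1 − P(N ≤ 2) ≈ 0.8457.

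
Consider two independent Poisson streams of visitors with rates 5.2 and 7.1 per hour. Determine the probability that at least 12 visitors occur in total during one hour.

Independent Poisson processes superpose: combined rate λ = 5.2 + 7.1 = 12.3 per hour.
So μ = 12.3.
P(N ≥ 12) = 1 − P(N ≤ 11) ≈ 0.5722.

0.5722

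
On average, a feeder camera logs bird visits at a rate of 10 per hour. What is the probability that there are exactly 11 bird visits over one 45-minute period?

Over the interval, μ = 10 × 0.75 = 7.5 (a 45-minute period = 0.75 hours).
P(N = 11) = e^(−μ) μ^11/11! = e^(−7.5) · 7.5^11/39916800 ≈ 0.0585.

0.0585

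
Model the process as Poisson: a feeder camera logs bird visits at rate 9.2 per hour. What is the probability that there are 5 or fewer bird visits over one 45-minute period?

Over the interval, μ = 9.2 × 0.75 = 6.9 (a 45-minute period = 0.75 hours).
P(N ≤ 5) = Σ_{j=0}^{5} e^(−μ) μ^j/j! ≈ 0.3137.

0.3137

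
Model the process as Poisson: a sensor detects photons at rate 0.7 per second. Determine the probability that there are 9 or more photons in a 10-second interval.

0.2709

Over the interval, μ = 0.7 × 10 = 7 (a 10-second interval = 10 seconds).
P(N ≥ 9) = 1 − P(N ≤ 8) = 1 − Σ_{j=0}^{8} e^(−μ) μ^j/j! ≈ 0.2709.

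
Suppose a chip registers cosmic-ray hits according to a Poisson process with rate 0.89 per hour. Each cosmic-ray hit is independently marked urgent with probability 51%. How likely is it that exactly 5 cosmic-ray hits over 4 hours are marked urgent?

0.0268

Thinning: the cosmic-ray hits that are marked urgent themselves form a Poisson process with rate 0.51 × 0.89 = 0.4539 per hour.
Over the interval, μ = 0.4539 × 4 = 1.8156 (4 hours).
P(N = 5) = e^(−1.8156) · 1.8156^5/5! ≈ 0.0268.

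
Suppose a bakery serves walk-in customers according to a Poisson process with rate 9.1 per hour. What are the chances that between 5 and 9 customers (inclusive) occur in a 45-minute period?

0.6582

Over the interval, μ = 9.1 × 0.75 = 6.825 (a 45-minute period = 0.75 hours).
P(5 ≤ N ≤ 9) = Σ_{j=5}^{9} e^(−6.825) · 6.825^j/j! ≈ 0.6582.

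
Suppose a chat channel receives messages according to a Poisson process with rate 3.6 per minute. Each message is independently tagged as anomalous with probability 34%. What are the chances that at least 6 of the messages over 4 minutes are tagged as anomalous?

Thinning: the messages that are tagged as anomalous themselves form a Poisson process with rate 0.34 × 3.6 = 1.224 per minute.
Over the interval, μ = 1.224 × 4 = 4.896 (4 minutes).
P(N ≥ 6) = 1 − P(N ≤ 5) ≈ 0.3658.

0.3658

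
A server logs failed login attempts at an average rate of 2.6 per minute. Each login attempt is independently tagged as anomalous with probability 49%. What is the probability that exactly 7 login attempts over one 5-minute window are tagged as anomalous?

0.1446

Thinning: the login attempts that are tagged as anomalous themselves form a Poisson process with rate 0.49 × 2.6 = 1.274 per minute.
Over the interval, μ = 1.274 × 5 = 6.37 (a 5-minute window = 5 minutes).
P(N = 7) = e^(−6.37) · 6.37^7/7! ≈ 0.1446.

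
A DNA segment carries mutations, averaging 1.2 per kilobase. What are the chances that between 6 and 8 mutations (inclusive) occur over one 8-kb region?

0.2958

Over the interval, μ = 1.2 × 8 = 9.6 (an 8-kb region = 8 kilobases).
P(6 ≤ N ≤ 8) = Σ_{j=6}^{8} e^(−9.6) · 9.6^j/j! ≈ 0.2958.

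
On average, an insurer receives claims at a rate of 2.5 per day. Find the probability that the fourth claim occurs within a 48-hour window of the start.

0.7350

Over the interval, μ = 2.5 × 2 = 5 (a 48-hour window = 2 days).
The fourth arrival falls in the interval iff at least 4 events occur there: P(S_4 ≤ t) = P(N ≥ 4) = 1 − P(N ≤ 3) ≈ 0.7350.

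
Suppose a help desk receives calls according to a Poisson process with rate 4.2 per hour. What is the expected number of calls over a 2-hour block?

E[N] = λt = 4.2 × 2 = 8.4 (a 2-hour block = 2 hours).

8.4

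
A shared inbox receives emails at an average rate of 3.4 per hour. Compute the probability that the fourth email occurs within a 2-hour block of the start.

Over the interval, μ = 3.4 × 2 = 6.8 (a 2-hour block = 2 hours).
The fourth arrival falls in the interval iff at least 4 events occur there: P(S_4 ≤ t) = P(N ≥ 4) = 1 − P(N ≤ 3) ≈ 0.9072.

0.9072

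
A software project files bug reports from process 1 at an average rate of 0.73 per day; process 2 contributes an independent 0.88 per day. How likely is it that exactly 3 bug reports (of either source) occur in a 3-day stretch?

Independent Poisson processes superpose: combined rate λ = 0.73 + 0.88 = 1.61 per day.
Over the interval, μ = 1.61 × 3 = 4.83 (a 3-day stretch = 3 days).
P(N = 3) = e^(−4.83) · 4.83^3/3! ≈ 0.1500.

0.1500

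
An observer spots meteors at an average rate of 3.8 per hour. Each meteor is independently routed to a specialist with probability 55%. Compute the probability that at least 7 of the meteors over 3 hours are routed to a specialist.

0.4370

Thinning: the meteors that are routed to a specialist themselves form a Poisson process with rate 0.55 × 3.8 = 2.09 per hour.
Over the interval, μ = 2.09 × 3 = 6.27 (3 hours).
P(N ≥ 7) = 1 − P(N ≤ 6) ≈ 0.4370.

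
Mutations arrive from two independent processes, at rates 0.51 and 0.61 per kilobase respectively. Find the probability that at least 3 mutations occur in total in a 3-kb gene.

Independent Poisson processes superpose: combined rate λ = 0.51 + 0.61 = 1.12 per kilobase.
Over the interval, μ = 1.12 × 3 = 3.36 (a 3-kb gene = 3 kilobases).
P(N ≥ 3) = 1 − P(N ≤ 2) ≈ 0.6525.

0.6525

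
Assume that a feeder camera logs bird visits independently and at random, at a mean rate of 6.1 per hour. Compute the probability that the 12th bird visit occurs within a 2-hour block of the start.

0.5611

Over the interval, μ = 6.1 × 2 = 12.2 (a 2-hour block = 2 hours).
The 12th arrival falls in the interval iff at least 12 events occur there: P(S_12 ≤ t) = P(N ≥ 12) = 1 − P(N ≤ 11) ≈ 0.5611.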